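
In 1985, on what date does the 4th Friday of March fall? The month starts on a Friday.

1985-03-22

March 1985 begins on a Friday, so the first Friday is March 1.
The 4th Friday is 3 weeks later: 1 + 21 = 22.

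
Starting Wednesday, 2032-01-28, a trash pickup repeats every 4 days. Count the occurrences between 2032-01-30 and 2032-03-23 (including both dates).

Occurrences land 4·i days after 2032-01-28 for i = 0, 1, 2, …
2032-01-30 is 2 days after the start; 2 ÷ 4 = 0 remainder 2; since the remainder is 2, round up to i = 1. First occurrence in the window: #2 on 2032-02-01 (1×4 = 4 days in).
2032-03-23 is 55 days after the start; 55 ÷ 4 = 13 remainder 3. Last occurrence in the window: #14 on 2032-03-20.
Occurrences #2 through #14: 13 in total.

13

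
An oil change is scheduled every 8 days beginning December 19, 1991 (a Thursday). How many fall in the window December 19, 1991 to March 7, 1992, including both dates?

10

Occurrences land 8·i days after December 19, 1991 for i = 0, 1, 2, …
The window opens on the start date, so the first occurrence inside is #1 on December 19, 1991.
March 7, 1992 is 79 days after the start; 79 ÷ 8 = 9 remainder 7. Last occurrence in the window: #10 on February 29, 1992.
Occurrences #1 through #10: 10 in total.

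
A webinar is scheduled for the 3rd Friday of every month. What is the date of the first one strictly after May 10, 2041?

May 2041 starts on a Wednesday; its first Friday is the 3rd, so the 3rd Friday is the 17th — May 17, 2041.
May 17, 2041 is after May 10, 2041, so that is the next one.

May 17, 2041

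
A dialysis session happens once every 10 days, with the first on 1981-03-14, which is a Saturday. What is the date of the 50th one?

The 50th occurrence is 49 intervals after the first: 49 × 10 = 490 days after 1981-03-14.
March has 31 days — 17 days to the end of March leaves 473.
From end of March to end of 1981 is 275 days (198 left).
January has 31 days (167 left).
February has 28 days (139 left).
March has 31 days (108 left).
April has 30 days (78 left).
May has 31 days (47 left).
June has 30 days (17 left).
17 days into July → 1982-07-17.

1982-07-17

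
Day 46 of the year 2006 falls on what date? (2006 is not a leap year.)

January has 31 days (46 − 31 = 15 remain).
15 into February → February 15.

2006-02-15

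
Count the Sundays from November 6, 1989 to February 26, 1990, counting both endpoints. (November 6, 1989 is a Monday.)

16

November 6, 1989 is a Monday; the first Sunday on or after it is November 12, 1989 (6 days later).
From November 12, 1989 to February 26, 1990: 18 + 31 + 31 + 26 = 106 days (rest of November, December, January, February).
106 ÷ 7 = 15 full weeks with remainder 1, so 15 more Sundays after the first → 16.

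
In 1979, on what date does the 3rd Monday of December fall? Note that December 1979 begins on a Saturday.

17 December 1979

December 1979 begins on a Saturday, so the first Monday is December 3 (2 days later).
The 3rd Monday is 2 weeks later: 3 + 14 = 17.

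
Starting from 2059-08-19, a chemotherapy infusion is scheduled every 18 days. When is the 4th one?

2059-10-12

The 4th occurrence is 3 intervals after the first: 3 × 18 = 54 days after 2059-08-19.
August has 31 days — 12 days to the end of August leaves 42.
September has 30 days (12 left).
12 days into October → 2059-10-12.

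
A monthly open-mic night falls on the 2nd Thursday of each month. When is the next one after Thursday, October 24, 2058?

October 2058 starts on a Tuesday; its first Thursday is the 3rd, so the 2nd Thursday is the 10th — October 10, 2058.
That is not after October 24, 2058, so look at November 2058.
November 2058 starts on a Friday; its first Thursday is the 7th, so the 2nd Thursday is the 14th — November 14, 2058.

November 14, 2058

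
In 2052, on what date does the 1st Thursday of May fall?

2 May 2052

The first Thursday of May 2052 is May 2.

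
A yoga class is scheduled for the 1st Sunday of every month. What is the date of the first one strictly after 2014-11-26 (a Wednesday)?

2014-12-07

November 2014 starts on a Saturday, so its 1st Sunday is 2014-11-02 (1 day in).
That is not after 2014-11-26, so look at December 2014.
December 2014 starts on a Monday, so its 1st Sunday is 2014-12-07 (6 days in).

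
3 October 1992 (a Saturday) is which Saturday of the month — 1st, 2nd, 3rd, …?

Day 3 falls in week ⌈3/7⌉ of the month.
Days 1–7 hold the 1st Saturday, 8–14 the 2nd, 15–21 the 3rd, 22–28 the 4th, 29–31 the 5th.
3 is in the range for the 1st.

1st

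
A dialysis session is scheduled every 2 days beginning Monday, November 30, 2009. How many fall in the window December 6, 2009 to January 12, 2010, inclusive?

Occurrences land 2·i days after November 30, 2009 for i = 0, 1, 2, …
December 6, 2009 is 6 days after the start; 6 ÷ 2 = 3 remainder 0. First occurrence in the window: #4 on December 6, 2009 (3×2 = 6 days in).
January 12, 2010 is 43 days after the start; 43 ÷ 2 = 21 remainder 1. Last occurrence in the window: #22 on January 11, 2010.
Occurrences #4 through #22: 19 in total.

19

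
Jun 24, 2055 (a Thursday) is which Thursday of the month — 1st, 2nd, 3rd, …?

Day 24 falls in week ⌈24/7⌉ of the month.
Days 1–7 hold the 1st Thursday, 8–14 the 2nd, 15–21 the 3rd, 22–28 the 4th, 29–31 the 5th.
24 is in the range for the 4th.

4th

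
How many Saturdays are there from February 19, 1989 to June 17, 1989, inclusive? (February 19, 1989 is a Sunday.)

February 19, 1989 is a Sunday; the first Saturday on or after it is February 25, 1989 (6 days later).
From February 25, 1989 to June 17, 1989: 3 + 31 + 30 + 31 + 17 = 112 days (rest of February, March, April, May, June).
112 ÷ 7 = 16 full weeks with remainder 0, so 16 more Saturdays after the first → 17.

17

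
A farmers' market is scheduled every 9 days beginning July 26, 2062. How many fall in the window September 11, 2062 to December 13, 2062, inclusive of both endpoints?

10

Occurrences land 9·i days after July 26, 2062 for i = 0, 1, 2, …
September 11, 2062 is 47 days after the start; 47 ÷ 9 = 5 remainder 2; since the remainder is 2, round up to i = 6. First occurrence in the window: #7 on September 18, 2062 (6×9 = 54 days in).
December 13, 2062 is 140 days after the start; 140 ÷ 9 = 15 remainder 5. Last occurrence in the window: #16 on December 8, 2062.
Occurrences #7 through #16: 10 in total.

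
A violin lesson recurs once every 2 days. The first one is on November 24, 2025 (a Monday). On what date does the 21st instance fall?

The 21st occurrence is 20 intervals after the first: 20 × 2 = 40 days after November 24, 2025.
November has 30 days — 6 days to the end of November leaves 34.
December has 31 days (3 left).
3 days into January → January 3, 2026.

January 3, 2026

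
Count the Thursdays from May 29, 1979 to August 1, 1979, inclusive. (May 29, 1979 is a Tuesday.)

May 29, 1979 is a Tuesday; the first Thursday on or after it is May 31, 1979 (2 days later).
From May 31, 1979 to August 1, 1979: 0 + 30 + 31 + 1 = 62 days (rest of May, June, July, August).
62 ÷ 7 = 8 full weeks with remainder 6, so 8 more Thursdays after the first → 9.

9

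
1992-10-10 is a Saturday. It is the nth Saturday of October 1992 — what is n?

2nd

Day 10 falls in week ⌈10/7⌉ of the month.
Days 1–7 hold the 1st Saturday, 8–14 the 2nd, 15–21 the 3rd, 22–28 the 4th, 29–31 the 5th.
10 is in the range for the 2nd.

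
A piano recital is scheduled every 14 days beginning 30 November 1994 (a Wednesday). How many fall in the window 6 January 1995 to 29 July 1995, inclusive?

15

Occurrences land 14·i days after 30 November 1994 for i = 0, 1, 2, …
6 January 1995 is 37 days after the start; 37 ÷ 14 = 2 remainder 9; since the remainder is 9, round up to i = 3. First occurrence in the window: #4 on 11 January 1995 (3×14 = 42 days in).
29 July 1995 is 241 days after the start; 241 ÷ 14 = 17 remainder 3. Last occurrence in the window: #18 on 26 July 1995.
Occurrences #4 through #18: 15 in total.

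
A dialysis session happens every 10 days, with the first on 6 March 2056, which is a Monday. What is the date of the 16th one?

3 August 2056

The 16th occurrence is 15 intervals after the first: 15 × 10 = 150 days after 6 March 2056.
March has 31 days — 25 days to the end of March leaves 125.
April has 30 days (95 left).
May has 31 days (64 left).
June has 30 days (34 left).
July has 31 days (3 left).
3 days into August → 3 August 2056.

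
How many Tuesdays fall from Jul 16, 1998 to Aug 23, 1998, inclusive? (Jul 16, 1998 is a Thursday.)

5

Jul 16, 1998 is a Thursday; the first Tuesday on or after it is Jul 21, 1998 (5 days later).
From Jul 21, 1998 to Aug 23, 1998: 10 + 23 = 33 days (rest of Jul, Aug).
33 ÷ 7 = 4 full weeks with remainder 5, so 4 more Tuesdays after the first → 5.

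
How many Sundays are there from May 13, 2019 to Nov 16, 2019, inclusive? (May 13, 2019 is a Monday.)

May 13, 2019 is a Monday; the first Sunday on or after it is May 19, 2019 (6 days later).
From May 19, 2019 to Nov 16, 2019: 12 + 30 + 31 + 31 + 30 + 31 + 16 = 181 days (rest of May, Jun, Jul, Aug, Sep, Oct, Nov).
181 ÷ 7 = 25 full weeks with remainder 6, so 25 more Sundays after the first → 26.

26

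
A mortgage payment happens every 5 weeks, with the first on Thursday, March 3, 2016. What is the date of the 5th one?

The 5th occurrence is 4 intervals after the first: 4 × 35 = 140 days after March 3, 2016.
March has 31 days — 28 days to the end of March leaves 112.
April has 30 days (82 left).
May has 31 days (51 left).
June has 30 days (21 left).
21 days into July → July 21, 2016.

July 21, 2016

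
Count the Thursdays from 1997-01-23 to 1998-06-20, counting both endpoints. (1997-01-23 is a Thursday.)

1997-01-23 is a Thursday; the first Thursday on or after it is 1997-01-23.
From 1997-01-23 to 1998-06-20: 342 + 171 = 513 days (rest of 1997, to 1998-06-20 in 1998).
513 ÷ 7 = 73 full weeks with remainder 2, so 73 more Thursdays after the first → 74.

74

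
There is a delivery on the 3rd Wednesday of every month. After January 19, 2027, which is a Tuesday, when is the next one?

January 20, 2027

January 2027 starts on a Friday; its first Wednesday is the 6th, so the 3rd Wednesday is the 20th — January 20, 2027.
January 20, 2027 is after January 19, 2027, so that is the next one.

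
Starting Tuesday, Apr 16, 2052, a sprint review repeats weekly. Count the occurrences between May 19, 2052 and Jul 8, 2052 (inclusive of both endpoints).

Occurrences land 7·i days after Apr 16, 2052 for i = 0, 1, 2, …
May 19, 2052 is 33 days after the start; 33 ÷ 7 = 4 remainder 5; since the remainder is 5, round up to i = 5. First occurrence in the window: #6 on May 21, 2052 (5×7 = 35 days in).
Jul 8, 2052 is 83 days after the start; 83 ÷ 7 = 11 remainder 6. Last occurrence in the window: #12 on Jul 2, 2052.
Occurrences #6 through #12: 7 in total.

7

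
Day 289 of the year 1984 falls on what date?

1984-10-15

January has 31 days (289 − 31 = 258 remain).
February has 29 days (258 − 29 = 229 remain).
March has 31 days (229 − 31 = 198 remain).
April has 30 days (198 − 30 = 168 remain).
May has 31 days (168 − 31 = 137 remain).
June has 30 days (137 − 30 = 107 remain).
July has 31 days (107 − 31 = 76 remain).
August has 31 days (76 − 31 = 45 remain).
September has 30 days (45 − 30 = 15 remain).
15 into October → October 15.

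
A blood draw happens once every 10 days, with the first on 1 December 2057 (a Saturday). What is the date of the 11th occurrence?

The 11th occurrence is 10 intervals after the first: 10 × 10 = 100 days after 1 December 2057.
December has 31 days — 30 days to the end of December leaves 70.
January has 31 days (39 left).
February has 28 days (11 left).
11 days into March → 11 March 2058.

11 March 2058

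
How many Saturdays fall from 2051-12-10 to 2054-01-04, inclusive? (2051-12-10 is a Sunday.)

108

2051-12-10 is a Sunday; the first Saturday on or after it is 2051-12-16 (6 days later).
From 2051-12-16 to 2054-01-04: 15 + 366 + 365 + 4 = 750 days (rest of 2051, 2052, 2053, to 2054-01-04 in 2054).
750 ÷ 7 = 107 full weeks with remainder 1, so 107 more Saturdays after the first → 108.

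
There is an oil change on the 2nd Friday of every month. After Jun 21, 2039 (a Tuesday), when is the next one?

Jun 2039 starts on a Wednesday; its first Friday is the 3rd, so the 2nd Friday is the 10th — Jun 10, 2039.
That is not after Jun 21, 2039, so look at Jul 2039.
Jul 2039 starts on a Friday; its first Friday is the 1st, so the 2nd Friday is the 8th — Jul 8, 2039.

Jul 8, 2039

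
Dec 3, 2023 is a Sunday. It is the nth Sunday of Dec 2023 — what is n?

Day 3 falls in week ⌈3/7⌉ of the month.
Days 1–7 hold the 1st Sunday, 8–14 the 2nd, 15–21 the 3rd, 22–28 the 4th, 29–31 the 5th.
3 is in the range for the 1st.

1st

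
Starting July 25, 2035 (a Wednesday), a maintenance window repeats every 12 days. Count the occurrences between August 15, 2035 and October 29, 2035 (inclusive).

7

Occurrences land 12·i days after July 25, 2035 for i = 0, 1, 2, …
August 15, 2035 is 21 days after the start; 21 ÷ 12 = 1 remainder 9; since the remainder is 9, round up to i = 2. First occurrence in the window: #3 on August 18, 2035 (2×12 = 24 days in).
October 29, 2035 is 96 days after the start; 96 ÷ 12 = 8 remainder 0. Last occurrence in the window: #9 on October 29, 2035.
Occurrences #3 through #9: 7 in total.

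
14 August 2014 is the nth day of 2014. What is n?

Days in months before August: 31 + 28 + 31 + 30 + 31 + 30 + 31 = 212.
Plus 14 days into August → day 226.

226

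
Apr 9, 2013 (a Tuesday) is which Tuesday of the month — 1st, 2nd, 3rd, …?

2nd

Day 9 falls in week ⌈9/7⌉ of the month.
Days 1–7 hold the 1st Tuesday, 8–14 the 2nd, 15–21 the 3rd, 22–28 the 4th, 29–31 the 5th.
9 is in the range for the 2nd.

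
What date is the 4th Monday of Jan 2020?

Jan 2020 begins on a Wednesday, so the first Monday is Jan 6 (5 days later).
The 4th Monday is 3 weeks later: 6 + 21 = 27.

Jan 27, 2020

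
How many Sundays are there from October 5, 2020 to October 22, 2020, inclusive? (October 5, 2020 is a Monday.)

October 5, 2020 is a Monday; the first Sunday on or after it is October 11, 2020 (6 days later).
From October 11, 2020 to October 22, 2020 is 22 − 11 = 11 days.
11 ÷ 7 = 1 full weeks with remainder 4, so 1 more Sundays after the first → 2.

2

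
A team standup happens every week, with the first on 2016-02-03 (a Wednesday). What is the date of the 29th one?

The 29th occurrence is 28 intervals after the first: 28 × 7 = 196 days after 2016-02-03.
February has 29 days — 26 days to the end of February leaves 170.
March has 31 days (139 left).
April has 30 days (109 left).
May has 31 days (78 left).
June has 30 days (48 left).
July has 31 days (17 left).
17 days into August → 2016-08-17.

2016-08-17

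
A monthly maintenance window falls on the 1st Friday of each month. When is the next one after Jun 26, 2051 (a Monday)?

Jul 7, 2051

Jun 2051 starts on a Thursday, so its 1st Friday is Jun 2, 2051 (1 day in).
That is not after Jun 26, 2051, so look at Jul 2051.
Jul 2051 starts on a Saturday, so its 1st Friday is Jul 7, 2051 (6 days in).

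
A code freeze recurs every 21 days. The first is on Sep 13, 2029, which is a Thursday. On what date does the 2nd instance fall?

Oct 4, 2029

The 2nd occurrence is 1 interval after the first: 1 × 21 = 21 days after Sep 13, 2029.
Sep has 30 days — 17 days to the end of Sep leaves 4.
4 days into Oct → Oct 4, 2029.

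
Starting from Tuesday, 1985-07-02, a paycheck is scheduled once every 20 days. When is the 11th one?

1986-01-18

The 11th occurrence is 10 intervals after the first: 10 × 20 = 200 days after 1985-07-02.
July has 31 days — 29 days to the end of July leaves 171.
August has 31 days (140 left).
September has 30 days (110 left).
October has 31 days (79 left).
November has 30 days (49 left).
December has 31 days (18 left).
18 days into January → 1986-01-18.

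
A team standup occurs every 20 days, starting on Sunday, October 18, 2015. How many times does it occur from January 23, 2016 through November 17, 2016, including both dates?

Occurrences land 20·i days after October 18, 2015 for i = 0, 1, 2, …
January 23, 2016 is 97 days after the start; 97 ÷ 20 = 4 remainder 17; since the remainder is 17, round up to i = 5. First occurrence in the window: #6 on January 26, 2016 (5×20 = 100 days in).
November 17, 2016 is 396 days after the start; 396 ÷ 20 = 19 remainder 16. Last occurrence in the window: #20 on November 1, 2016.
Occurrences #6 through #20: 15 in total.

15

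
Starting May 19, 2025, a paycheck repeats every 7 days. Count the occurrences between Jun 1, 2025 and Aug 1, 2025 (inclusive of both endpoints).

9

Occurrences land 7·i days after May 19, 2025 for i = 0, 1, 2, …
Jun 1, 2025 is 13 days after the start; 13 ÷ 7 = 1 remainder 6; since the remainder is 6, round up to i = 2. First occurrence in the window: #3 on Jun 2, 2025 (2×7 = 14 days in).
Aug 1, 2025 is 74 days after the start; 74 ÷ 7 = 10 remainder 4. Last occurrence in the window: #11 on Jul 28, 2025.
Occurrences #3 through #11: 9 in total.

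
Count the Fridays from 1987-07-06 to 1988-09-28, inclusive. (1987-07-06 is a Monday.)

1987-07-06 is a Monday; the first Friday on or after it is 1987-07-10 (4 days later).
From 1987-07-10 to 1988-09-28: 174 + 272 = 446 days (rest of 1987, to 1988-09-28 in 1988).
446 ÷ 7 = 63 full weeks with remainder 5, so 63 more Fridays after the first → 64.

64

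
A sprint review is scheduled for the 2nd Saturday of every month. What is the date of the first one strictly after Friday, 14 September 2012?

September 2012 starts on a Saturday; its first Saturday is the 1st, so the 2nd Saturday is the 8th — 8 September 2012.
That is not after 14 September 2012, so look at October 2012.
October 2012 starts on a Monday; its first Saturday is the 6th, so the 2nd Saturday is the 13th — 13 October 2012.

13 October 2012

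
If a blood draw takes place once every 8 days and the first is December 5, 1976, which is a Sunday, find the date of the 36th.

The 36th occurrence is 35 intervals after the first: 35 × 8 = 280 days after December 5, 1976.
December has 31 days — 26 days to the end of December leaves 254.
January has 31 days (223 left).
February has 28 days (195 left).
March has 31 days (164 left).
April has 30 days (134 left).
May has 31 days (103 left).
June has 30 days (73 left).
July has 31 days (42 left).
August has 31 days (11 left).
11 days into September → September 11, 1977.

September 11, 1977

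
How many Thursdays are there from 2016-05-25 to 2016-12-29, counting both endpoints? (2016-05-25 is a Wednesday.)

32

2016-05-25 is a Wednesday; the first Thursday on or after it is 2016-05-26 (1 day later).
From 2016-05-26 to 2016-12-29: 5 + 30 + 31 + 31 + 30 + 31 + 30 + 29 = 217 days (rest of May, June, July, August, September, October, November, December).
217 ÷ 7 = 31 full weeks with remainder 0, so 31 more Thursdays after the first → 32.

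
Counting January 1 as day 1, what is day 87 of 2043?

28 March 2043

January has 31 days (87 − 31 = 56 remain).
February has 28 days (56 − 28 = 28 remain).
28 into March → March 28.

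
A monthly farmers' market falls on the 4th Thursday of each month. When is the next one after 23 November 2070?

November 2070 starts on a Saturday; its first Thursday is the 6th, so the 4th Thursday is the 27th — 27 November 2070.
27 November 2070 is after 23 November 2070, so that is the next one.

27 November 2070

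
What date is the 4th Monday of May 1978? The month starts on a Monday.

May 1978 begins on a Monday, so the first Monday is May 1.
The 4th Monday is 3 weeks later: 1 + 21 = 22.

May 22, 1978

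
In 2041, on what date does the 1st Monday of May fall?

May 2041 begins on a Wednesday, so the first Monday is May 6 (5 days later).

6 May 2041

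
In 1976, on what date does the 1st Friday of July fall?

July 2, 1976

The first Friday of July 1976 is July 2.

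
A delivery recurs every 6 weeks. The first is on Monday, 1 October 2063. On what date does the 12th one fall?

5 January 2065

The 12th occurrence is 11 intervals after the first: 11 × 42 = 462 days after 1 October 2063.
October has 31 days — 30 days to the end of October leaves 432.
From end of October to end of 2063 is 61 days (371 left).
2064 has 366 days (5 left).
5 days into January → 5 January 2065.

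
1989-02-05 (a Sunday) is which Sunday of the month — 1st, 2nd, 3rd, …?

Day 5 falls in week ⌈5/7⌉ of the month.
Days 1–7 hold the 1st Sunday, 8–14 the 2nd, 15–21 the 3rd, 22–28 the 4th, 29–31 the 5th.
5 is in the range for the 1st.

1st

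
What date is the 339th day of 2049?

Jan has 31 days (339 − 31 = 308 remain).
Feb has 28 days (308 − 28 = 280 remain).
Mar has 31 days (280 − 31 = 249 remain).
Apr has 30 days (249 − 30 = 219 remain).
May has 31 days (219 − 31 = 188 remain).
Jun has 30 days (188 − 30 = 158 remain).
Jul has 31 days (158 − 31 = 127 remain).
Aug has 31 days (127 − 31 = 96 remain).
Sep has 30 days (96 − 30 = 66 remain).
Oct has 31 days (66 − 31 = 35 remain).
Nov has 30 days (35 − 30 = 5 remain).
5 into Dec → Dec 5.

Dec 5, 2049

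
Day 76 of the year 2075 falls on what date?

January has 31 days (76 − 31 = 45 remain).
February has 28 days (45 − 28 = 17 remain).
17 into March → March 17.

2075-03-17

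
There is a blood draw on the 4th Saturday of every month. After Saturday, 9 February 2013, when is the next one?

23 February 2013

February 2013 starts on a Friday; its first Saturday is the 2nd, so the 4th Saturday is the 23rd — 23 February 2013.
23 February 2013 is after 9 February 2013, so that is the next one.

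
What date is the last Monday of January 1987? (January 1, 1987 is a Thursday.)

January 1987 begins on a Thursday, so the first Monday is January 5 (4 days later).
January 1987 has 31 days. Adding weeks: 5, 12, 19, 26 — the last one ≤ 31 is the 26th.

26 January 1987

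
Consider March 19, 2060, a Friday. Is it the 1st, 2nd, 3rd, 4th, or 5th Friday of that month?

3rd

Day 19 falls in week ⌈19/7⌉ of the month.
Days 1–7 hold the 1st Friday, 8–14 the 2nd, 15–21 the 3rd, 22–28 the 4th, 29–31 the 5th.
19 is in the range for the 3rd.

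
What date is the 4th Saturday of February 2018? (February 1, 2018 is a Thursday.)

2018-02-24

February 2018 begins on a Thursday, so the first Saturday is February 3 (2 days later).
The 4th Saturday is 3 weeks later: 3 + 21 = 24.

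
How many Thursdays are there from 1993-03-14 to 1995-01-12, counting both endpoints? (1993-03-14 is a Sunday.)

96

1993-03-14 is a Sunday; the first Thursday on or after it is 1993-03-18 (4 days later).
From 1993-03-18 to 1995-01-12: 288 + 365 + 12 = 665 days (rest of 1993, 1994, to 1995-01-12 in 1995).
665 ÷ 7 = 95 full weeks with remainder 0, so 95 more Thursdays after the first → 96.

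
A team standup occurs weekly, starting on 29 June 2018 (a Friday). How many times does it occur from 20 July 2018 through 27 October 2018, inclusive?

15

Occurrences land 7·i days after 29 June 2018 for i = 0, 1, 2, …
20 July 2018 is 21 days after the start; 21 ÷ 7 = 3 remainder 0. First occurrence in the window: #4 on 20 July 2018 (3×7 = 21 days in).
27 October 2018 is 120 days after the start; 120 ÷ 7 = 17 remainder 1. Last occurrence in the window: #18 on 26 October 2018.
Occurrences #4 through #18: 15 in total.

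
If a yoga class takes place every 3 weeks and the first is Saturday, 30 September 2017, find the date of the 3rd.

11 November 2017

The 3rd occurrence is 2 intervals after the first: 2 × 21 = 42 days after 30 September 2017.
September has 30 days — 0 days to the end of September leaves 42.
October has 31 days (11 left).
11 days into November → 11 November 2017.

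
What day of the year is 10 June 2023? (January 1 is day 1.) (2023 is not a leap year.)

161

Days in months before June: 31 + 28 + 31 + 30 + 31 = 151.
Plus 10 days into June → day 161.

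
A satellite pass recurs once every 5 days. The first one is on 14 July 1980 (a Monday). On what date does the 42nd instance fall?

4 February 1981

The 42nd occurrence is 41 intervals after the first: 41 × 5 = 205 days after 14 July 1980.
July has 31 days — 17 days to the end of July leaves 188.
August has 31 days (157 left).
September has 30 days (127 left).
October has 31 days (96 left).
November has 30 days (66 left).
December has 31 days (35 left).
January has 31 days (4 left).
4 days into February → 4 February 1981.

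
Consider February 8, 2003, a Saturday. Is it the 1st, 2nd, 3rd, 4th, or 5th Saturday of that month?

Day 8 falls in week ⌈8/7⌉ of the month.
Days 1–7 hold the 1st Saturday, 8–14 the 2nd, 15–21 the 3rd, 22–28 the 4th, 29–31 the 5th.
8 is in the range for the 2nd.

2nd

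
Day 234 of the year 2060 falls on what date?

January has 31 days (234 − 31 = 203 remain).
February has 29 days (203 − 29 = 174 remain).
March has 31 days (174 − 31 = 143 remain).
April has 30 days (143 − 30 = 113 remain).
May has 31 days (113 − 31 = 82 remain).
June has 30 days (82 − 30 = 52 remain).
July has 31 days (52 − 31 = 21 remain).
21 into August → August 21.

2060-08-21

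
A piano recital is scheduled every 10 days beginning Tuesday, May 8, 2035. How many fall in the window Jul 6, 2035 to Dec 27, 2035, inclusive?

Occurrences land 10·i days after May 8, 2035 for i = 0, 1, 2, …
Jul 6, 2035 is 59 days after the start; 59 ÷ 10 = 5 remainder 9; since the remainder is 9, round up to i = 6. First occurrence in the window: #7 on Jul 7, 2035 (6×10 = 60 days in).
Dec 27, 2035 is 233 days after the start; 233 ÷ 10 = 23 remainder 3. Last occurrence in the window: #24 on Dec 24, 2035.
Occurrences #7 through #24: 18 in total.

18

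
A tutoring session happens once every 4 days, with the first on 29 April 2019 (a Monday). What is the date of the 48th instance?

3 November 2019

The 48th occurrence is 47 intervals after the first: 47 × 4 = 188 days after 29 April 2019.
April has 30 days — 1 day to the end of April leaves 187.
May has 31 days (156 left).
June has 30 days (126 left).
July has 31 days (95 left).
August has 31 days (64 left).
September has 30 days (34 left).
October has 31 days (3 left).
3 days into November → 3 November 2019.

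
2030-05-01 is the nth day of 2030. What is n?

Days in months before May: 31 + 28 + 31 + 30 = 120.
Plus 1 day into May → day 121.

121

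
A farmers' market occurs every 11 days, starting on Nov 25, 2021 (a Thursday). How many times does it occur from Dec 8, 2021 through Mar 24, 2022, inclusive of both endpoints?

Occurrences land 11·i days after Nov 25, 2021 for i = 0, 1, 2, …
Dec 8, 2021 is 13 days after the start; 13 ÷ 11 = 1 remainder 2; since the remainder is 2, round up to i = 2. First occurrence in the window: #3 on Dec 17, 2021 (2×11 = 22 days in).
Mar 24, 2022 is 119 days after the start; 119 ÷ 11 = 10 remainder 9. Last occurrence in the window: #11 on Mar 15, 2022.
Occurrences #3 through #11: 9 in total.

9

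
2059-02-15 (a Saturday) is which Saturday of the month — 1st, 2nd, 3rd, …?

Day 15 falls in week ⌈15/7⌉ of the month.
Days 1–7 hold the 1st Saturday, 8–14 the 2nd, 15–21 the 3rd, 22–28 the 4th, 29–31 the 5th.
15 is in the range for the 3rd.

3rd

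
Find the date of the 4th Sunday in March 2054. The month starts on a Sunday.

March 22, 2054

March 2054 begins on a Sunday, so the first Sunday is March 1.
The 4th Sunday is 3 weeks later: 1 + 21 = 22.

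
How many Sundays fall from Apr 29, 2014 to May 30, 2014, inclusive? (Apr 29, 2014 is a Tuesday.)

4

Apr 29, 2014 is a Tuesday; the first Sunday on or after it is May 4, 2014 (5 days later).
From May 4, 2014 to May 30, 2014 is 30 − 4 = 26 days.
26 ÷ 7 = 3 full weeks with remainder 5, so 3 more Sundays after the first → 4.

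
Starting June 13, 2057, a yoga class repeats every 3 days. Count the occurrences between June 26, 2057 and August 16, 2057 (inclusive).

17

Occurrences land 3·i days after June 13, 2057 for i = 0, 1, 2, …
June 26, 2057 is 13 days after the start; 13 ÷ 3 = 4 remainder 1; since the remainder is 1, round up to i = 5. First occurrence in the window: #6 on June 28, 2057 (5×3 = 15 days in).
August 16, 2057 is 64 days after the start; 64 ÷ 3 = 21 remainder 1. Last occurrence in the window: #22 on August 15, 2057.
Occurrences #6 through #22: 17 in total.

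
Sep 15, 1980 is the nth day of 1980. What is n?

259

Days in months before Sep: 31 + 29 + 31 + 30 + 31 + 30 + 31 + 31 = 244.
Plus 15 days into Sep → day 259.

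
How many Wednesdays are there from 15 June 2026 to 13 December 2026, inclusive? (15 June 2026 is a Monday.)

26

15 June 2026 is a Monday; the first Wednesday on or after it is 17 June 2026 (2 days later).
From 17 June 2026 to 13 December 2026: 13 + 31 + 31 + 30 + 31 + 30 + 13 = 179 days (rest of June, July, August, September, October, November, December).
179 ÷ 7 = 25 full weeks with remainder 4, so 25 more Wednesdays after the first → 26.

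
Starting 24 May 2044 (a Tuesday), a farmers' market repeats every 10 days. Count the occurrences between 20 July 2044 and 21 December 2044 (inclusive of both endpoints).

Occurrences land 10·i days after 24 May 2044 for i = 0, 1, 2, …
20 July 2044 is 57 days after the start; 57 ÷ 10 = 5 remainder 7; since the remainder is 7, round up to i = 6. First occurrence in the window: #7 on 23 July 2044 (6×10 = 60 days in).
21 December 2044 is 211 days after the start; 211 ÷ 10 = 21 remainder 1. Last occurrence in the window: #22 on 20 December 2044.
Occurrences #7 through #22: 16 in total.

16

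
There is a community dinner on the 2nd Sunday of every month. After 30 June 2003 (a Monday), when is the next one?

June 2003 starts on a Sunday; its first Sunday is the 1st, so the 2nd Sunday is the 8th — 8 June 2003.
That is not after 30 June 2003, so look at July 2003.
July 2003 starts on a Tuesday; its first Sunday is the 6th, so the 2nd Sunday is the 13th — 13 July 2003.

13 July 2003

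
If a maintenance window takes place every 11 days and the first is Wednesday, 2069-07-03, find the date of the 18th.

The 18th occurrence is 17 intervals after the first: 17 × 11 = 187 days after 2069-07-03.
July has 31 days — 28 days to the end of July leaves 159.
August has 31 days (128 left).
September has 30 days (98 left).
October has 31 days (67 left).
November has 30 days (37 left).
December has 31 days (6 left).
6 days into January → 2070-01-06.

2070-01-06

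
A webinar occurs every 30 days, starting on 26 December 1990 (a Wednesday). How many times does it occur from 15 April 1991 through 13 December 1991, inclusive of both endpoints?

8

Occurrences land 30·i days after 26 December 1990 for i = 0, 1, 2, …
15 April 1991 is 110 days after the start; 110 ÷ 30 = 3 remainder 20; since the remainder is 20, round up to i = 4. First occurrence in the window: #5 on 25 April 1991 (4×30 = 120 days in).
13 December 1991 is 352 days after the start; 352 ÷ 30 = 11 remainder 22. Last occurrence in the window: #12 on 21 November 1991.
Occurrences #5 through #12: 8 in total.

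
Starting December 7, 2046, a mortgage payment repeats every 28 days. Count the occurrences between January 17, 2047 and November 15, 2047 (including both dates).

11

Occurrences land 28·i days after December 7, 2046 for i = 0, 1, 2, …
January 17, 2047 is 41 days after the start; 41 ÷ 28 = 1 remainder 13; since the remainder is 13, round up to i = 2. First occurrence in the window: #3 on February 1, 2047 (2×28 = 56 days in).
November 15, 2047 is 343 days after the start; 343 ÷ 28 = 12 remainder 7. Last occurrence in the window: #13 on November 8, 2047.
Occurrences #3 through #13: 11 in total.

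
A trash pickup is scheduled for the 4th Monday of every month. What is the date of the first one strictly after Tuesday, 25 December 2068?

28 January 2069

December 2068 starts on a Saturday; its first Monday is the 3rd, so the 4th Monday is the 24th — 24 December 2068.
That is not after 25 December 2068, so look at January 2069.
January 2069 starts on a Tuesday; its first Monday is the 7th, so the 4th Monday is the 28th — 28 January 2069.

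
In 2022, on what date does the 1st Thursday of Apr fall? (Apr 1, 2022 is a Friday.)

Apr 2022 begins on a Friday, so the first Thursday is Apr 7 (6 days later).

Apr 7, 2022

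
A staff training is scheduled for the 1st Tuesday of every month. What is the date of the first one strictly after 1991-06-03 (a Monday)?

June 1991 starts on a Saturday, so its 1st Tuesday is 1991-06-04 (3 days in).
1991-06-04 is after 1991-06-03, so that is the next one.

1991-06-04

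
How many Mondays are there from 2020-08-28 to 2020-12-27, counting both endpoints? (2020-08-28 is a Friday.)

17

2020-08-28 is a Friday; the first Monday on or after it is 2020-08-31 (3 days later).
From 2020-08-31 to 2020-12-27: 0 + 30 + 31 + 30 + 27 = 118 days (rest of August, September, October, November, December).
118 ÷ 7 = 16 full weeks with remainder 6, so 16 more Mondays after the first → 17.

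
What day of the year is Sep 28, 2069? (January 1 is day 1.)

Days in months before Sep: 31 + 28 + 31 + 30 + 31 + 30 + 31 + 31 = 243.
Plus 28 days into Sep → day 271.

271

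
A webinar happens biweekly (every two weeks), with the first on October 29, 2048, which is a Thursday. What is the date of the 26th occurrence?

October 14, 2049

The 26th occurrence is 25 intervals after the first: 25 × 14 = 350 days after October 29, 2048.
October has 31 days — 2 days to the end of October leaves 348.
November has 30 days (318 left).
December has 31 days (287 left).
January has 31 days (256 left).
February has 28 days (228 left).
March has 31 days (197 left).
April has 30 days (167 left).
May has 31 days (136 left).
June has 30 days (106 left).
July has 31 days (75 left).
August has 31 days (44 left).
September has 30 days (14 left).
14 days into October → October 14, 2049.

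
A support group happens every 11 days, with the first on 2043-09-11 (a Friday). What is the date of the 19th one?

The 19th occurrence is 18 intervals after the first: 18 × 11 = 198 days after 2043-09-11.
September has 30 days — 19 days to the end of September leaves 179.
October has 31 days (148 left).
November has 30 days (118 left).
December has 31 days (87 left).
January has 31 days (56 left).
February has 29 days (27 left).
27 days into March → 2044-03-27.

2044-03-27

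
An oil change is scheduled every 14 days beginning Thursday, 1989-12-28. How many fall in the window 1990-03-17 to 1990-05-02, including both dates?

Occurrences land 14·i days after 1989-12-28 for i = 0, 1, 2, …
1990-03-17 is 79 days after the start; 79 ÷ 14 = 5 remainder 9; since the remainder is 9, round up to i = 6. First occurrence in the window: #7 on 1990-03-22 (6×14 = 84 days in).
1990-05-02 is 125 days after the start; 125 ÷ 14 = 8 remainder 13. Last occurrence in the window: #9 on 1990-04-19.
Occurrences #7 through #9: 3 in total.

3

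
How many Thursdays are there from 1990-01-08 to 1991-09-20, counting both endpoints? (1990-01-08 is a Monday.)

1990-01-08 is a Monday; the first Thursday on or after it is 1990-01-11 (3 days later).
From 1990-01-11 to 1991-09-20: 354 + 263 = 617 days (rest of 1990, to 1991-09-20 in 1991).
617 ÷ 7 = 88 full weeks with remainder 1, so 88 more Thursdays after the first → 89.

89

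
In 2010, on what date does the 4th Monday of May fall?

2010-05-24

The first Monday of May 2010 is May 3.
The 4th Monday is 3 weeks later: 3 + 21 = 24.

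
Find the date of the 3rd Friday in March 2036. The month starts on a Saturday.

March 2036 begins on a Saturday, so the first Friday is March 7 (6 days later).
The 3rd Friday is 2 weeks later: 7 + 14 = 21.

2036-03-21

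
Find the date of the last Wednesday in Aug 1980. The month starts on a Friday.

Aug 1980 begins on a Friday, so the first Wednesday is Aug 6 (5 days later).
Aug 1980 has 31 days. Adding weeks: 6, 13, 20, 27 — the last one ≤ 31 is the 27th.

Aug 27, 1980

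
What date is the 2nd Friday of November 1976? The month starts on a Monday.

November 1976 begins on a Monday, so the first Friday is November 5 (4 days later).
The 2nd Friday is 1 weeks later: 5 + 7 = 12.

November 12, 1976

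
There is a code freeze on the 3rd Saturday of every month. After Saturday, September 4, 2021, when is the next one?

September 18, 2021

September 2021 starts on a Wednesday; its first Saturday is the 4th, so the 3rd Saturday is the 18th — September 18, 2021.
September 18, 2021 is after September 4, 2021, so that is the next one.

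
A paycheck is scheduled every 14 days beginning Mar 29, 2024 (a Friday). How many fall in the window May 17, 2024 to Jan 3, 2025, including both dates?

Occurrences land 14·i days after Mar 29, 2024 for i = 0, 1, 2, …
May 17, 2024 is 49 days after the start; 49 ÷ 14 = 3 remainder 7; since the remainder is 7, round up to i = 4. First occurrence in the window: #5 on May 24, 2024 (4×14 = 56 days in).
Jan 3, 2025 is 280 days after the start; 280 ÷ 14 = 20 remainder 0. Last occurrence in the window: #21 on Jan 3, 2025.
Occurrences #5 through #21: 17 in total.

17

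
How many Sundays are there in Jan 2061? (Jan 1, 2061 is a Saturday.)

Jan 1, 2061 is a Saturday; the first Sunday on or after it is Jan 2, 2061 (1 day later).
From Jan 2, 2061 to Jan 31, 2061 is 31 − 2 = 29 days.
29 ÷ 7 = 4 full weeks with remainder 1, so 4 more Sundays after the first → 5.

5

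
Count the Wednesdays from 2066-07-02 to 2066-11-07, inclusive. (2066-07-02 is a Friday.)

18

2066-07-02 is a Friday; the first Wednesday on or after it is 2066-07-07 (5 days later).
From 2066-07-07 to 2066-11-07: 24 + 31 + 30 + 31 + 7 = 123 days (rest of July, August, September, October, November).
123 ÷ 7 = 17 full weeks with remainder 4, so 17 more Wednesdays after the first → 18.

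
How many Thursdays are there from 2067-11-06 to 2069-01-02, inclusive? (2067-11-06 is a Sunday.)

60

2067-11-06 is a Sunday; the first Thursday on or after it is 2067-11-10 (4 days later).
From 2067-11-10 to 2069-01-02: 51 + 366 + 2 = 419 days (rest of 2067, 2068, to 2069-01-02 in 2069).
419 ÷ 7 = 59 full weeks with remainder 6, so 59 more Thursdays after the first → 60.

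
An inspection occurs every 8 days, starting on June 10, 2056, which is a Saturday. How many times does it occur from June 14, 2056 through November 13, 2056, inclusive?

Occurrences land 8·i days after June 10, 2056 for i = 0, 1, 2, …
June 14, 2056 is 4 days after the start; 4 ÷ 8 = 0 remainder 4; since the remainder is 4, round up to i = 1. First occurrence in the window: #2 on June 18, 2056 (1×8 = 8 days in).
November 13, 2056 is 156 days after the start; 156 ÷ 8 = 19 remainder 4. Last occurrence in the window: #20 on November 9, 2056.
Occurrences #2 through #20: 19 in total.

19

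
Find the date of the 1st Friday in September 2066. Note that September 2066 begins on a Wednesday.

September 2066 begins on a Wednesday, so the first Friday is September 3 (2 days later).

2066-09-03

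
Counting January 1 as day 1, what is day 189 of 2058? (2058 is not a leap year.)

Jan has 31 days (189 − 31 = 158 remain).
Feb has 28 days (158 − 28 = 130 remain).
Mar has 31 days (130 − 31 = 99 remain).
Apr has 30 days (99 − 30 = 69 remain).
May has 31 days (69 − 31 = 38 remain).
Jun has 30 days (38 − 30 = 8 remain).
8 into Jul → Jul 8.

Jul 8, 2058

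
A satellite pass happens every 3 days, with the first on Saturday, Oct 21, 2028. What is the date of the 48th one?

Mar 11, 2029

The 48th occurrence is 47 intervals after the first: 47 × 3 = 141 days after Oct 21, 2028.
Oct has 31 days — 10 days to the end of Oct leaves 131.
Nov has 30 days (101 left).
Dec has 31 days (70 left).
Jan has 31 days (39 left).
Feb has 28 days (11 left).
11 days into Mar → Mar 11, 2029.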